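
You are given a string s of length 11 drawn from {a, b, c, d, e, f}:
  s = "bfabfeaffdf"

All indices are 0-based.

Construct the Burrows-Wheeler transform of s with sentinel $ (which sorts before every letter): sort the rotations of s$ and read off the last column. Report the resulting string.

rank  rotation      last
    0  $bfabfeaffdf  f
    1  abfeaffdf$bf  f
    2  affdf$bfabfe  e
    3  bfabfeaffdf$  $
    4  bfeaffdf$bfa  a
    5  df$bfabfeaff  f
    6  eaffdf$bfabf  f
    7  f$bfabfeaffd  d
    8  fabfeaffdf$b  b
    9  fdf$bfabfeaf  f
   10  feaffdf$bfab  b
   11  ffdf$bfabfea  a

ffe$affdbfba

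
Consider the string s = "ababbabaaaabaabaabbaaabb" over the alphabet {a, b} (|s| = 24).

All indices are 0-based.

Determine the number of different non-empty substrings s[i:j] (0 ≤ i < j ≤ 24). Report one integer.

sorted suffixes:
  #0 SA[0]=7  'aaaabaabaabbaaabb'
  #1 SA[1]=8  'aaabaabaabbaaabb'
  #2 SA[2]=19  'aaabb'
  #3 SA[3]=9  'aabaabaabbaaabb'
  #4 SA[4]=12  'aabaabbaaabb'
  #5 SA[5]=20  'aabb'
  #6 SA[6]=15  'aabbaaabb'
  #7 SA[7]=5  'abaaaabaabaabbaaabb'
  #8 SA[8]=10  'abaabaabbaaabb'
  #9 SA[9]=13  'abaabbaaabb'
  #10 SA[10]=0  'ababbabaaaabaabaabbaaabb'
  #11 SA[11]=21  'abb'
  #12 SA[12]=16  'abbaaabb'
  #13 SA[13]=2  'abbabaaaabaabaabbaaabb'
  #14 SA[14]=23  'b'
  #15 SA[15]=6  'baaaabaabaabbaaabb'
  #16 SA[16]=18  'baaabb'
  #17 SA[17]=11  'baabaabbaaabb'
  #18 SA[18]=14  'baabbaaabb'
  #19 SA[19]=4  'babaaaabaabaabbaaabb'
  #20 SA[20]=1  'babbabaaaabaabaabbaaabb'
  #21 SA[21]=22  'bb'
  #22 SA[22]=17  'bbaaabb'
  #23 SA[23]=3  'bbabaaaabaabaabbaaabb'

SA = [7, 8, 19, 9, 12, 20, 15, 5, 10, 13, 0, 21, 16, 2, 23, 6, 18, 11, 14, 4, 1, 22, 17, 3]
rank  pair      lcp
   1  s[7:],s[8:]  3  'aaa'
   2  s[8:],s[19:]  4  'aaab'
   3  s[19:],s[9:]  2  'aa'
   4  s[9:],s[12:]  6  'aabaab'
   5  s[12:],s[20:]  3  'aab'
   6  s[20:],s[15:]  4  'aabb'
   7  s[15:],s[5:]  1  'a'
   8  s[5:],s[10:]  4  'abaa'
   9  s[10:],s[13:]  5  'abaab'
  10  s[13:],s[0:]  3  'aba'
  11  s[0:],s[21:]  2  'ab'
  12  s[21:],s[16:]  3  'abb'
  13  s[16:],s[2:]  4  'abba'
  14  s[2:],s[23:]  0  ''
  15  s[23:],s[6:]  1  'b'
  16  s[6:],s[18:]  4  'baaa'
  17  s[18:],s[11:]  3  'baa'
  18  s[11:],s[14:]  4  'baab'
  19  s[14:],s[4:]  2  'ba'
  20  s[4:],s[1:]  3  'bab'
  21  s[1:],s[22:]  1  'b'
  22  s[22:],s[17:]  2  'bb'
  23  s[17:],s[3:]  3  'bba'

n(n+1)/2 = 24·25/2 = 300
Σ LCP = 0 + 3 + 4 + 2 + 6 + 3 + 4 + 1 + 4 + 5 + 3 + 2 + 3 + 4 + 0 + 1 + 4 + 3 + 4 + 2 + 3 + 1 + 2 + 3 = 67
distinct = 300 − 67 = 233

233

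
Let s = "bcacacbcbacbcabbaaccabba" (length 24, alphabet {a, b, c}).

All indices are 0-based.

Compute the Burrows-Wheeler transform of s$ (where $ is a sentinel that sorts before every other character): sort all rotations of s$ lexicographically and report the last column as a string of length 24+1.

rank  rotation                   last
    0  $bcacacbcbacbcabbaaccabba  a
    1  a$bcacacbcbacbcabbaaccabb  b
    2  aaccabba$bcacacbcbacbcabb  b
    3  abba$bcacacbcbacbcabbaacc  c
    4  abbaaccabba$bcacacbcbacbc  c
    5  acacbcbacbcabbaaccabba$bc  c
    6  acbcabbaaccabba$bcacacbcb  b
    7  acbcbacbcabbaaccabba$bcac  c
    8  accabba$bcacacbcbacbcabba  a
    9  ba$bcacacbcbacbcabbaaccab  b
   10  baaccabba$bcacacbcbacbcab  b
   11  bacbcabbaaccabba$bcacacbc  c
   12  bba$bcacacbcbacbcabbaacca  a
   13  bbaaccabba$bcacacbcbacbca  a
   14  bcabbaaccabba$bcacacbcbac  c
   15  bcacacbcbacbcabbaaccabba$  $
   16  bcbacbcabbaaccabba$bcacac  c
   17  cabba$bcacacbcbacbcabbaac  c
   18  cabbaaccabba$bcacacbcbacb  b
   19  cacacbcbacbcabbaaccabba$b  b
   20  cacbcbacbcabbaaccabba$bca  a
   21  cbacbcabbaaccabba$bcacacb  b
   22  cbcabbaaccabba$bcacacbcba  a
   23  cbcbacbcabbaaccabba$bcaca  a
   24  ccabba$bcacacbcbacbcabbaa  a

abbcccbcabbcaac$ccbbabaaa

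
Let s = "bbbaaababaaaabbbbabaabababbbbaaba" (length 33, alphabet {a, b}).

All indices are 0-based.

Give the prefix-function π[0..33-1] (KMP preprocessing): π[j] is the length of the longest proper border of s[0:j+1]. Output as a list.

[0, 1, 2, 0, 0, 0, 1, 0, 1, 0, 0, 0, 0, 1, 2, 3, 3, 4, 1, 0, 0, 1, 0, 1, 0, 1, 2, 3, 3, 4, 5, 1, 0]

π[0] = 0
j=1 s[j]='b': π[1]=1 (border 'b')
j=2 s[j]='b': π[2]=2 (border 'bb')
j=3 s[j]='a': k: 2→1→0; π[3]=0 (border '')
j=4 s[j]='a': π[4]=0 (border '')
j=5 s[j]='a': π[5]=0 (border '')
j=6 s[j]='b': π[6]=1 (border 'b')
j=7 s[j]='a': k: 1→0; π[7]=0 (border '')
j=8 s[j]='b': π[8]=1 (border 'b')
j=9 s[j]='a': k: 1→0; π[9]=0 (border '')
j=10 s[j]='a': π[10]=0 (border '')
j=11 s[j]='a': π[11]=0 (border '')
j=12 s[j]='a': π[12]=0 (border '')
j=13 s[j]='b': π[13]=1 (border 'b')
j=14 s[j]='b': π[14]=2 (border 'bb')
j=15 s[j]='b': π[15]=3 (border 'bbb')
j=16 s[j]='b': k: 3→2; π[16]=3 (border 'bbb')
j=17 s[j]='a': π[17]=4 (border 'bbba')
j=18 s[j]='b': k: 4→0; π[18]=1 (border 'b')
j=19 s[j]='a': k: 1→0; π[19]=0 (border '')
j=20 s[j]='a': π[20]=0 (border '')
j=21 s[j]='b': π[21]=1 (border 'b')
j=22 s[j]='a': k: 1→0; π[22]=0 (border '')
j=23 s[j]='b': π[23]=1 (border 'b')
j=24 s[j]='a': k: 1→0; π[24]=0 (border '')
j=25 s[j]='b': π[25]=1 (border 'b')
j=26 s[j]='b': π[26]=2 (border 'bb')
j=27 s[j]='b': π[27]=3 (border 'bbb')
j=28 s[j]='b': k: 3→2; π[28]=3 (border 'bbb')
j=29 s[j]='a': π[29]=4 (border 'bbba')
j=30 s[j]='a': π[30]=5 (border 'bbbaa')
j=31 s[j]='b': k: 5→0; π[31]=1 (border 'b')
j=32 s[j]='a': k: 1→0; π[32]=0 (border '')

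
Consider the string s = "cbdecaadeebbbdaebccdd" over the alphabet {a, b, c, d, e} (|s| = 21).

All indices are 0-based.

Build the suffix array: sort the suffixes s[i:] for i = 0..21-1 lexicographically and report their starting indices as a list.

[5, 6, 14, 10, 11, 16, 12, 1, 4, 0, 17, 18, 20, 13, 19, 2, 7, 9, 15, 3, 8]

rank | idx | suffix
   0 |   5 | aadeebbbdaebccdd
   1 |   6 | adeebbbdaebccdd
   2 |  14 | aebccdd
   3 |  10 | bbbdaebccdd
   4 |  11 | bbdaebccdd
   5 |  16 | bccdd
   6 |  12 | bdaebccdd
   7 |   1 | bdecaadeebbbdaebccdd
   8 |   4 | caadeebbbdaebccdd
   9 |   0 | cbdecaadeebbbdaebccdd
  10 |  17 | ccdd
  11 |  18 | cdd
  12 |  20 | d
  13 |  13 | daebccdd
  14 |  19 | dd
  15 |   2 | decaadeebbbdaebccdd
  16 |   7 | deebbbdaebccdd
  17 |   9 | ebbbdaebccdd
  18 |  15 | ebccdd
  19 |   3 | ecaadeebbbdaebccdd
  20 |   8 | eebbbdaebccdd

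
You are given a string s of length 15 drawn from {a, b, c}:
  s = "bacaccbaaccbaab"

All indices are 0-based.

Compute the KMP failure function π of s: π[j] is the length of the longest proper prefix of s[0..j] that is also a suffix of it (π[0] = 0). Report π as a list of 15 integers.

[0, 0, 0, 0, 0, 0, 1, 2, 0, 0, 0, 1, 2, 0, 1]

π[0] = 0
j=1 s[j]='a': π[1]=0 (border '')
j=2 s[j]='c': π[2]=0 (border '')
j=3 s[j]='a': π[3]=0 (border '')
j=4 s[j]='c': π[4]=0 (border '')
j=5 s[j]='c': π[5]=0 (border '')
j=6 s[j]='b': π[6]=1 (border 'b')
j=7 s[j]='a': π[7]=2 (border 'ba')
j=8 s[j]='a': k: 2→0; π[8]=0 (border '')
j=9 s[j]='c': π[9]=0 (border '')
j=10 s[j]='c': π[10]=0 (border '')
j=11 s[j]='b': π[11]=1 (border 'b')
j=12 s[j]='a': π[12]=2 (border 'ba')
j=13 s[j]='a': k: 2→0; π[13]=0 (border '')
j=14 s[j]='b': π[14]=1 (border 'b')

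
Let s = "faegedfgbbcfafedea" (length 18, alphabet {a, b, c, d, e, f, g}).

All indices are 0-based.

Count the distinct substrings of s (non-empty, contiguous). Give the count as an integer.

158

rank→(start, suffix):
  0 → (17, 'a')
  1 → (1, 'aegedfgbbcfafedea')
  2 → (12, 'afedea')
  3 → (8, 'bbcfafedea')
  4 → (9, 'bcfafedea')
  5 → (10, 'cfafedea')
  6 → (15, 'dea')
  7 → (5, 'dfgbbcfafedea')
  8 → (16, 'ea')
  9 → (14, 'edea')
  10 → (4, 'edfgbbcfafedea')
  11 → (2, 'egedfgbbcfafedea')
  12 → (0, 'faegedfgbbcfafedea')
  13 → (11, 'fafedea')
  14 → (13, 'fedea')
  15 → (6, 'fgbbcfafedea')
  16 → (7, 'gbbcfafedea')
  17 → (3, 'gedfgbbcfafedea')

SA = [17, 1, 12, 8, 9, 10, 15, 5, 16, 14, 4, 2, 0, 11, 13, 6, 7, 3]
i: (SA[i-1],SA[i]) lcp shared
  1: (17,1) 1 'a'
  2: (1,12) 1 'a'
  3: (12,8) 0 ''
  4: (8,9) 1 'b'
  5: (9,10) 0 ''
  6: (10,15) 0 ''
  7: (15,5) 1 'd'
  8: (5,16) 0 ''
  9: (16,14) 1 'e'
  10: (14,4) 2 'ed'
  11: (4,2) 1 'e'
  12: (2,0) 0 ''
  13: (0,11) 2 'fa'
  14: (11,13) 1 'f'
  15: (13,6) 1 'f'
  16: (6,7) 0 ''
  17: (7,3) 1 'g'

n(n+1)/2 = 18·19/2 = 171
Σ LCP = 0 + 1 + 1 + 0 + 1 + 0 + 0 + 1 + 0 + 1 + 2 + 1 + 0 + 2 + 1 + 1 + 0 + 1 = 13
distinct = 171 − 13 = 158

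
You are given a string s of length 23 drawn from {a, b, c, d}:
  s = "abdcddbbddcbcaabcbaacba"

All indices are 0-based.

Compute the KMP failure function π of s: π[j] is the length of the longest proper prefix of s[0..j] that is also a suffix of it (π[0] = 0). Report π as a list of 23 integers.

[0, 0, 0, 0, 0, 0, 0, 0, 0, 0, 0, 0, 0, 1, 1, 2, 0, 0, 1, 1, 0, 0, 1]

π[0] = 0
j=1 s[j]='b': π[1]=0 (border '')
j=2 s[j]='d': π[2]=0 (border '')
j=3 s[j]='c': π[3]=0 (border '')
j=4 s[j]='d': π[4]=0 (border '')
j=5 s[j]='d': π[5]=0 (border '')
j=6 s[j]='b': π[6]=0 (border '')
j=7 s[j]='b': π[7]=0 (border '')
j=8 s[j]='d': π[8]=0 (border '')
j=9 s[j]='d': π[9]=0 (border '')
j=10 s[j]='c': π[10]=0 (border '')
j=11 s[j]='b': π[11]=0 (border '')
j=12 s[j]='c': π[12]=0 (border '')
j=13 s[j]='a': π[13]=1 (border 'a')
j=14 s[j]='a': k: 1→0; π[14]=1 (border 'a')
j=15 s[j]='b': π[15]=2 (border 'ab')
j=16 s[j]='c': k: 2→0; π[16]=0 (border '')
j=17 s[j]='b': π[17]=0 (border '')
j=18 s[j]='a': π[18]=1 (border 'a')
j=19 s[j]='a': k: 1→0; π[19]=1 (border 'a')
j=20 s[j]='c': k: 1→0; π[20]=0 (border '')
j=21 s[j]='b': π[21]=0 (border '')
j=22 s[j]='a': π[22]=1 (border 'a')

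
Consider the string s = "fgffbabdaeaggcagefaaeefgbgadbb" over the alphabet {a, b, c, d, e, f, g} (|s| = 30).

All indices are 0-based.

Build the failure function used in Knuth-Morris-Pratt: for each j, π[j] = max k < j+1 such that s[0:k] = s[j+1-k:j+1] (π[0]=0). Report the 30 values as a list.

[0, 0, 1, 1, 0, 0, 0, 0, 0, 0, 0, 0, 0, 0, 0, 0, 0, 1, 0, 0, 0, 0, 1, 2, 0, 0, 0, 0, 0, 0]

π[0] = 0
j=1 s[j]='g': π[1]=0 (border '')
j=2 s[j]='f': π[2]=1 (border 'f')
j=3 s[j]='f': k: 1→0; π[3]=1 (border 'f')
j=4 s[j]='b': k: 1→0; π[4]=0 (border '')
j=5 s[j]='a': π[5]=0 (border '')
j=6 s[j]='b': π[6]=0 (border '')
j=7 s[j]='d': π[7]=0 (border '')
j=8 s[j]='a': π[8]=0 (border '')
j=9 s[j]='e': π[9]=0 (border '')
j=10 s[j]='a': π[10]=0 (border '')
j=11 s[j]='g': π[11]=0 (border '')
j=12 s[j]='g': π[12]=0 (border '')
j=13 s[j]='c': π[13]=0 (border '')
j=14 s[j]='a': π[14]=0 (border '')
j=15 s[j]='g': π[15]=0 (border '')
j=16 s[j]='e': π[16]=0 (border '')
j=17 s[j]='f': π[17]=1 (border 'f')
j=18 s[j]='a': k: 1→0; π[18]=0 (border '')
j=19 s[j]='a': π[19]=0 (border '')
j=20 s[j]='e': π[20]=0 (border '')
j=21 s[j]='e': π[21]=0 (border '')
j=22 s[j]='f': π[22]=1 (border 'f')
j=23 s[j]='g': π[23]=2 (border 'fg')
j=24 s[j]='b': k: 2→0; π[24]=0 (border '')
j=25 s[j]='g': π[25]=0 (border '')
j=26 s[j]='a': π[26]=0 (border '')
j=27 s[j]='d': π[27]=0 (border '')
j=28 s[j]='b': π[28]=0 (border '')
j=29 s[j]='b': π[29]=0 (border '')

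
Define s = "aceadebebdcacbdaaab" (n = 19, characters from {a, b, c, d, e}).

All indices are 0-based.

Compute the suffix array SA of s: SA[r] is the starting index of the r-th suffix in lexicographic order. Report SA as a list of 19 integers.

[15, 16, 17, 11, 0, 3, 18, 13, 8, 6, 10, 12, 1, 14, 9, 4, 2, 7, 5]

sorted suffixes:
  #0 SA[0]=15  'aaab'
  #1 SA[1]=16  'aab'
  #2 SA[2]=17  'ab'
  #3 SA[3]=11  'acbdaaab'
  #4 SA[4]=0  'aceadebebdcacbdaaab'
  #5 SA[5]=3  'adebebdcacbdaaab'
  #6 SA[6]=18  'b'
  #7 SA[7]=13  'bdaaab'
  #8 SA[8]=8  'bdcacbdaaab'
  #9 SA[9]=6  'bebdcacbdaaab'
  #10 SA[10]=10  'cacbdaaab'
  #11 SA[11]=12  'cbdaaab'
  #12 SA[12]=1  'ceadebebdcacbdaaab'
  #13 SA[13]=14  'daaab'
  #14 SA[14]=9  'dcacbdaaab'
  #15 SA[15]=4  'debebdcacbdaaab'
  #16 SA[16]=2  'eadebebdcacbdaaab'
  #17 SA[17]=7  'ebdcacbdaaab'
  #18 SA[18]=5  'ebebdcacbdaaab'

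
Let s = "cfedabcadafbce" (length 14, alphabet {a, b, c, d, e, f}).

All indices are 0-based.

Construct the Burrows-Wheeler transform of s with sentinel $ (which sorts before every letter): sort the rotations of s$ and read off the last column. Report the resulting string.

edcdafbb$eacfac

rank  rotation         last
    0  $cfedabcadafbce  e
    1  abcadafbce$cfed  d
    2  adafbce$cfedabc  c
    3  afbce$cfedabcad  d
    4  bcadafbce$cfeda  a
    5  bce$cfedabcadaf  f
    6  cadafbce$cfedab  b
    7  ce$cfedabcadafb  b
    8  cfedabcadafbce$  $
    9  dabcadafbce$cfe  e
   10  dafbce$cfedabca  a
   11  e$cfedabcadafbc  c
   12  edabcadafbce$cf  f
   13  fbce$cfedabcada  a
   14  fedabcadafbce$c  c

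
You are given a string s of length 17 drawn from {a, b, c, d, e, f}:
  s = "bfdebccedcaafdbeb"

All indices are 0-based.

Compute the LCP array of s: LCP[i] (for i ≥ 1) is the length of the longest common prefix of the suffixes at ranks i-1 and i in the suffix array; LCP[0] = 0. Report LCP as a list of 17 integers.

[0, 1, 0, 1, 1, 1, 0, 1, 1, 0, 1, 1, 0, 2, 1, 0, 2]

sorted suffixes:
  #0 SA[0]=10  'aafdbeb'
  #1 SA[1]=11  'afdbeb'
  #2 SA[2]=16  'b'
  #3 SA[3]=4  'bccedcaafdbeb'
  #4 SA[4]=14  'beb'
  #5 SA[5]=0  'bfdebccedcaafdbeb'
  #6 SA[6]=9  'caafdbeb'
  #7 SA[7]=5  'ccedcaafdbeb'
  #8 SA[8]=6  'cedcaafdbeb'
  #9 SA[9]=13  'dbeb'
  #10 SA[10]=8  'dcaafdbeb'
  #11 SA[11]=2  'debccedcaafdbeb'
  #12 SA[12]=15  'eb'
  #13 SA[13]=3  'ebccedcaafdbeb'
  #14 SA[14]=7  'edcaafdbeb'
  #15 SA[15]=12  'fdbeb'
  #16 SA[16]=1  'fdebccedcaafdbeb'

SA = [10, 11, 16, 4, 14, 0, 9, 5, 6, 13, 8, 2, 15, 3, 7, 12, 1]
rank  pair      lcp
   1  s[10:],s[11:]  1  'a'
   2  s[11:],s[16:]  0  ''
   3  s[16:],s[4:]  1  'b'
   4  s[4:],s[14:]  1  'b'
   5  s[14:],s[0:]  1  'b'
   6  s[0:],s[9:]  0  ''
   7  s[9:],s[5:]  1  'c'
   8  s[5:],s[6:]  1  'c'
   9  s[6:],s[13:]  0  ''
  10  s[13:],s[8:]  1  'd'
  11  s[8:],s[2:]  1  'd'
  12  s[2:],s[15:]  0  ''
  13  s[15:],s[3:]  2  'eb'
  14  s[3:],s[7:]  1  'e'
  15  s[7:],s[12:]  0  ''
  16  s[12:],s[1:]  2  'fd'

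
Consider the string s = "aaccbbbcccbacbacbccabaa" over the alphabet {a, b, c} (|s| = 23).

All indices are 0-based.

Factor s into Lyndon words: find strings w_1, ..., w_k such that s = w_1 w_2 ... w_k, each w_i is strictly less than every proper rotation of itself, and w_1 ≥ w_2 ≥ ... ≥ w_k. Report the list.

["aaccbbbcccbacbacbccab", "a", "a"]

emit factor 1: 'aaccbbbcccbacbacbccab' (i=0, period=21)
emit factor 2: 'a' (i=21, period=1)
emit factor 3: 'a' (i=22, period=1)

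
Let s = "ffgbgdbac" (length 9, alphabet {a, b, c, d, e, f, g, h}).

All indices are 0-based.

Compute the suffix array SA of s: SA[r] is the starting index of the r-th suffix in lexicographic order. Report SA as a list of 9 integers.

rank→(start, suffix):
  0 → (7, 'ac')
  1 → (6, 'bac')
  2 → (3, 'bgdbac')
  3 → (8, 'c')
  4 → (5, 'dbac')
  5 → (0, 'ffgbgdbac')
  6 → (1, 'fgbgdbac')
  7 → (2, 'gbgdbac')
  8 → (4, 'gdbac')

[7, 6, 3, 8, 5, 0, 1, 2, 4]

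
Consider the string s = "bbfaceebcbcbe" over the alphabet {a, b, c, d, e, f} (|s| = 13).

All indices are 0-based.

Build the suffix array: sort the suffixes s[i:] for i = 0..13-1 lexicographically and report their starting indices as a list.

[3, 0, 7, 9, 11, 1, 8, 10, 4, 12, 6, 5, 2]

rank→(start, suffix):
  0 → (3, 'aceebcbcbe')
  1 → (0, 'bbfaceebcbcbe')
  2 → (7, 'bcbcbe')
  3 → (9, 'bcbe')
  4 → (11, 'be')
  5 → (1, 'bfaceebcbcbe')
  6 → (8, 'cbcbe')
  7 → (10, 'cbe')
  8 → (4, 'ceebcbcbe')
  9 → (12, 'e')
  10 → (6, 'ebcbcbe')
  11 → (5, 'eebcbcbe')
  12 → (2, 'faceebcbcbe')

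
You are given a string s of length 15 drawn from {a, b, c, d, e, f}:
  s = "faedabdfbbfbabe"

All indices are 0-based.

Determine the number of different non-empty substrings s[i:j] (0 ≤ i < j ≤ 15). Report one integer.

108

sorted suffixes:
  #0 SA[0]=4  'abdfbbfbabe'
  #1 SA[1]=12  'abe'
  #2 SA[2]=1  'aedabdfbbfbabe'
  #3 SA[3]=11  'babe'
  #4 SA[4]=8  'bbfbabe'
  #5 SA[5]=5  'bdfbbfbabe'
  #6 SA[6]=13  'be'
  #7 SA[7]=9  'bfbabe'
  #8 SA[8]=3  'dabdfbbfbabe'
  #9 SA[9]=6  'dfbbfbabe'
  #10 SA[10]=14  'e'
  #11 SA[11]=2  'edabdfbbfbabe'
  #12 SA[12]=0  'faedabdfbbfbabe'
  #13 SA[13]=10  'fbabe'
  #14 SA[14]=7  'fbbfbabe'

SA = [4, 12, 1, 11, 8, 5, 13, 9, 3, 6, 14, 2, 0, 10, 7]
[i] adj suffixes → lcp
  [1] 4/12 → 2 ('ab')
  [2] 12/1 → 1 ('a')
  [3] 1/11 → 0 ('')
  [4] 11/8 → 1 ('b')
  [5] 8/5 → 1 ('b')
  [6] 5/13 → 1 ('b')
  [7] 13/9 → 1 ('b')
  [8] 9/3 → 0 ('')
  [9] 3/6 → 1 ('d')
  [10] 6/14 → 0 ('')
  [11] 14/2 → 1 ('e')
  [12] 2/0 → 0 ('')
  [13] 0/10 → 1 ('f')
  [14] 10/7 → 2 ('fb')

n(n+1)/2 = 15·16/2 = 120
Σ LCP = 0 + 2 + 1 + 0 + 1 + 1 + 1 + 1 + 0 + 1 + 0 + 1 + 0 + 1 + 2 = 12
distinct = 120 − 12 = 108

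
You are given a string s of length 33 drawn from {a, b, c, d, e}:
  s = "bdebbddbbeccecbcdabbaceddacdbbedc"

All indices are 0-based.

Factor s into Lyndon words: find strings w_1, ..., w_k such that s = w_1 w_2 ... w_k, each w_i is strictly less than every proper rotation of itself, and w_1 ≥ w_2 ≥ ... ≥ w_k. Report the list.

emit factor 1: 'bde' (i=0, period=3)
emit factor 2: 'bbddbbeccecbcd' (i=3, period=14)
emit factor 3: 'abbaceddacdbbedc' (i=17, period=16)

["bde", "bbddbbeccecbcd", "abbaceddacdbbedc"]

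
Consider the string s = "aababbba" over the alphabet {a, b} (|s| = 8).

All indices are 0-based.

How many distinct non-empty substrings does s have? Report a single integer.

27

rank | idx | suffix
   0 |   7 | a
   1 |   0 | aababbba
   2 |   1 | ababbba
   3 |   3 | abbba
   4 |   6 | ba
   5 |   2 | babbba
   6 |   5 | bba
   7 |   4 | bbba

SA = [7, 0, 1, 3, 6, 2, 5, 4]
i: (SA[i-1],SA[i]) lcp shared
  1: (7,0) 1 'a'
  2: (0,1) 1 'a'
  3: (1,3) 2 'ab'
  4: (3,6) 0 ''
  5: (6,2) 2 'ba'
  6: (2,5) 1 'b'
  7: (5,4) 2 'bb'

n(n+1)/2 = 8·9/2 = 36
Σ LCP = 0 + 1 + 1 + 2 + 0 + 2 + 1 + 2 = 9
distinct = 36 − 9 = 27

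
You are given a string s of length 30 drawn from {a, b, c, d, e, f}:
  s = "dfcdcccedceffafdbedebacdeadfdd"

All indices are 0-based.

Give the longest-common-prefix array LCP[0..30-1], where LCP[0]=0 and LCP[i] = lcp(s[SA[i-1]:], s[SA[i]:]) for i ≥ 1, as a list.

rank | idx | suffix
   0 |  21 | acdeadfdd
   1 |  25 | adfdd
   2 |  13 | afdbedebacdeadfdd
   3 |  20 | bacdeadfdd
   4 |  16 | bedebacdeadfdd
   5 |   4 | cccedceffafdbedebacdeadfdd
   6 |   5 | ccedceffafdbedebacdeadfdd
   7 |   2 | cdcccedceffafdbedebacdeadfdd
   8 |  22 | cdeadfdd
   9 |   6 | cedceffafdbedebacdeadfdd
  10 |   9 | ceffafdbedebacdeadfdd
  11 |  29 | d
  12 |  15 | dbedebacdeadfdd
  13 |   3 | dcccedceffafdbedebacdeadfdd
  14 |   8 | dceffafdbedebacdeadfdd
  15 |  28 | dd
  16 |  23 | deadfdd
  17 |  18 | debacdeadfdd
  18 |   0 | dfcdcccedceffafdbedebacdeadfdd
  19 |  26 | dfdd
  20 |  24 | eadfdd
  21 |  19 | ebacdeadfdd
  22 |   7 | edceffafdbedebacdeadfdd
  23 |  17 | edebacdeadfdd
  24 |  10 | effafdbedebacdeadfdd
  25 |  12 | fafdbedebacdeadfdd
  26 |   1 | fcdcccedceffafdbedebacdeadfdd
  27 |  14 | fdbedebacdeadfdd
  28 |  27 | fdd
  29 |  11 | ffafdbedebacdeadfdd

SA = [21, 25, 13, 20, 16, 4, 5, 2, 22, 6, 9, 29, 15, 3, 8, 28, 23, 18, 0, 26, 24, 19, 7, 17, 10, 12, 1, 14, 27, 11]
i: (SA[i-1],SA[i]) lcp shared
  1: (21,25) 1 'a'
  2: (25,13) 1 'a'
  3: (13,20) 0 ''
  4: (20,16) 1 'b'
  5: (16,4) 0 ''
  6: (4,5) 2 'cc'
  7: (5,2) 1 'c'
  8: (2,22) 2 'cd'
  9: (22,6) 1 'c'
  10: (6,9) 2 'ce'
  11: (9,29) 0 ''
  12: (29,15) 1 'd'
  13: (15,3) 1 'd'
  14: (3,8) 2 'dc'
  15: (8,28) 1 'd'
  16: (28,23) 1 'd'
  17: (23,18) 2 'de'
  18: (18,0) 1 'd'
  19: (0,26) 2 'df'
  20: (26,24) 0 ''
  21: (24,19) 1 'e'
  22: (19,7) 1 'e'
  23: (7,17) 2 'ed'
  24: (17,10) 1 'e'
  25: (10,12) 0 ''
  26: (12,1) 1 'f'
  27: (1,14) 1 'f'
  28: (14,27) 2 'fd'
  29: (27,11) 1 'f'

[0, 1, 1, 0, 1, 0, 2, 1, 2, 1, 2, 0, 1, 1, 2, 1, 1, 2, 1, 2, 0, 1, 1, 2, 1, 0, 1, 1, 2, 1]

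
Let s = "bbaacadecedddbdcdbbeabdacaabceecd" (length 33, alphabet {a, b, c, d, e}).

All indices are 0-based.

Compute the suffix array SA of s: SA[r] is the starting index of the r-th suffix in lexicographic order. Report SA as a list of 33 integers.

[25, 2, 26, 20, 23, 3, 5, 1, 0, 17, 27, 21, 13, 18, 24, 4, 31, 15, 8, 28, 32, 22, 16, 12, 14, 11, 10, 6, 19, 30, 7, 9, 29]

sorted suffixes:
  #0 SA[0]=25  'aabceecd'
  #1 SA[1]=2  'aacadecedddbdcdbbeabdacaabceecd'
  #2 SA[2]=26  'abceecd'
  #3 SA[3]=20  'abdacaabceecd'
  #4 SA[4]=23  'acaabceecd'
  #5 SA[5]=3  'acadecedddbdcdbbeabdacaabceecd'
  #6 SA[6]=5  'adecedddbdcdbbeabdacaabceecd'
  #7 SA[7]=1  'baacadecedddbdcdbbeabdacaabceecd'
  #8 SA[8]=0  'bbaacadecedddbdcdbbeabdacaabceecd'
  #9 SA[9]=17  'bbeabdacaabceecd'
  #10 SA[10]=27  'bceecd'
  #11 SA[11]=21  'bdacaabceecd'
  #12 SA[12]=13  'bdcdbbeabdacaabceecd'
  #13 SA[13]=18  'beabdacaabceecd'
  #14 SA[14]=24  'caabceecd'
  #15 SA[15]=4  'cadecedddbdcdbbeabdacaabceecd'
  #16 SA[16]=31  'cd'
  #17 SA[17]=15  'cdbbeabdacaabceecd'
  #18 SA[18]=8  'cedddbdcdbbeabdacaabceecd'
  #19 SA[19]=28  'ceecd'
  #20 SA[20]=32  'd'
  #21 SA[21]=22  'dacaabceecd'
  #22 SA[22]=16  'dbbeabdacaabceecd'
  #23 SA[23]=12  'dbdcdbbeabdacaabceecd'
  #24 SA[24]=14  'dcdbbeabdacaabceecd'
  #25 SA[25]=11  'ddbdcdbbeabdacaabceecd'
  #26 SA[26]=10  'dddbdcdbbeabdacaabceecd'
  #27 SA[27]=6  'decedddbdcdbbeabdacaabceecd'
  #28 SA[28]=19  'eabdacaabceecd'
  #29 SA[29]=30  'ecd'
  #30 SA[30]=7  'ecedddbdcdbbeabdacaabceecd'
  #31 SA[31]=9  'edddbdcdbbeabdacaabceecd'
  #32 SA[32]=29  'eecd'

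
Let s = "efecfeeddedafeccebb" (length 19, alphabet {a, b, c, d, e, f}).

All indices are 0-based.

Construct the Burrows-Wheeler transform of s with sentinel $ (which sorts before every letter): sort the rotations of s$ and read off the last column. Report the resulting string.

rank  rotation              last
    0  $efecfeeddedafeccebb  b
    1  afeccebb$efecfeedded  d
    2  b$efecfeeddedafecceb  b
    3  bb$efecfeeddedafecce  e
    4  ccebb$efecfeeddedafe  e
    5  cebb$efecfeeddedafec  c
    6  cfeeddedafeccebb$efe  e
    7  dafeccebb$efecfeedde  e
    8  ddedafeccebb$efecfee  e
    9  dedafeccebb$efecfeed  d
   10  ebb$efecfeeddedafecc  c
   11  eccebb$efecfeeddedaf  f
   12  ecfeeddedafeccebb$ef  f
   13  edafeccebb$efecfeedd  d
   14  eddedafeccebb$efecfe  e
   15  eeddedafeccebb$efecf  f
   16  efecfeeddedafeccebb$  $
   17  feccebb$efecfeeddeda  a
   18  fecfeeddedafeccebb$e  e
   19  feeddedafeccebb$efec  c

bdbeeceeedcffdef$aec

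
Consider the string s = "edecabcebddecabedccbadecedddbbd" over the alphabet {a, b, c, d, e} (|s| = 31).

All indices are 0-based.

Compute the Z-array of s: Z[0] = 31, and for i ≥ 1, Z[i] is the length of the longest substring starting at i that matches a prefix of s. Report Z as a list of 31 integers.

[31, 0, 1, 0, 0, 0, 0, 1, 0, 0, 0, 1, 0, 0, 0, 2, 0, 0, 0, 0, 0, 0, 1, 0, 2, 0, 0, 0, 0, 0, 0]

Z[0]=31
i=1: i≥r, start 0; Z[1]=0
i=2: i≥r, start 0; Z[2]=1 scan→box=[2,3)
i=3: i≥r, start 0; Z[3]=0
i=4: i≥r, start 0; Z[4]=0
i=5: i≥r, start 0; Z[5]=0
i=6: i≥r, start 0; Z[6]=0
i=7: i≥r, start 0; Z[7]=1 scan→box=[7,8)
i=8: i≥r, start 0; Z[8]=0
i=9: i≥r, start 0; Z[9]=0
i=10: i≥r, start 0; Z[10]=0
i=11: i≥r, start 0; Z[11]=1 scan→box=[11,12)
i=12: i≥r, start 0; Z[12]=0
i=13: i≥r, start 0; Z[13]=0
i=14: i≥r, start 0; Z[14]=0
i=15: i≥r, start 0; Z[15]=2 scan→box=[15,17)
i=16: min(r-i=1, Z[1]=0)=0; Z[16]=0
i=17: i≥r, start 0; Z[17]=0
i=18: i≥r, start 0; Z[18]=0
i=19: i≥r, start 0; Z[19]=0
i=20: i≥r, start 0; Z[20]=0
i=21: i≥r, start 0; Z[21]=0
i=22: i≥r, start 0; Z[22]=1 scan→box=[22,23)
i=23: i≥r, start 0; Z[23]=0
i=24: i≥r, start 0; Z[24]=2 scan→box=[24,26)
i=25: min(r-i=1, Z[1]=0)=0; Z[25]=0
i=26: i≥r, start 0; Z[26]=0
i=27: i≥r, start 0; Z[27]=0
i=28: i≥r, start 0; Z[28]=0
i=29: i≥r, start 0; Z[29]=0
i=30: i≥r, start 0; Z[30]=0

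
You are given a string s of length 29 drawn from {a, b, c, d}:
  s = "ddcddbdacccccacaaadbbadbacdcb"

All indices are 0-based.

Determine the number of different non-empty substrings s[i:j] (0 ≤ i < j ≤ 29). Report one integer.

392

rank | idx | suffix
   0 |  15 | aaadbbadbacdcb
   1 |  16 | aadbbadbacdcb
   2 |  13 | acaaadbbadbacdcb
   3 |   7 | acccccacaaadbbadbacdcb
   4 |  24 | acdcb
   5 |  21 | adbacdcb
   6 |  17 | adbbadbacdcb
   7 |  28 | b
   8 |  23 | bacdcb
   9 |  20 | badbacdcb
  10 |  19 | bbadbacdcb
  11 |   5 | bdacccccacaaadbbadbacdcb
  12 |  14 | caaadbbadbacdcb
  13 |  12 | cacaaadbbadbacdcb
  14 |  27 | cb
  15 |  11 | ccacaaadbbadbacdcb
  16 |  10 | cccacaaadbbadbacdcb
  17 |   9 | ccccacaaadbbadbacdcb
  18 |   8 | cccccacaaadbbadbacdcb
  19 |  25 | cdcb
  20 |   2 | cddbdacccccacaaadbbadbacdcb
  21 |   6 | dacccccacaaadbbadbacdcb
  22 |  22 | dbacdcb
  23 |  18 | dbbadbacdcb
  24 |   4 | dbdacccccacaaadbbadbacdcb
  25 |  26 | dcb
  26 |   1 | dcddbdacccccacaaadbbadbacdcb
  27 |   3 | ddbdacccccacaaadbbadbacdcb
  28 |   0 | ddcddbdacccccacaaadbbadbacdcb

SA = [15, 16, 13, 7, 24, 21, 17, 28, 23, 20, 19, 5, 14, 12, 27, 11, 10, 9, 8, 25, 2, 6, 22, 18, 4, 26, 1, 3, 0]
rank  pair      lcp
   1  s[15:],s[16:]  2  'aa'
   2  s[16:],s[13:]  1  'a'
   3  s[13:],s[7:]  2  'ac'
   4  s[7:],s[24:]  2  'ac'
   5  s[24:],s[21:]  1  'a'
   6  s[21:],s[17:]  3  'adb'
   7  s[17:],s[28:]  0  ''
   8  s[28:],s[23:]  1  'b'
   9  s[23:],s[20:]  2  'ba'
  10  s[20:],s[19:]  1  'b'
  11  s[19:],s[5:]  1  'b'
  12  s[5:],s[14:]  0  ''
  13  s[14:],s[12:]  2  'ca'
  14  s[12:],s[27:]  1  'c'
  15  s[27:],s[11:]  1  'c'
  16  s[11:],s[10:]  2  'cc'
  17  s[10:],s[9:]  3  'ccc'
  18  s[9:],s[8:]  4  'cccc'
  19  s[8:],s[25:]  1  'c'
  20  s[25:],s[2:]  2  'cd'
  21  s[2:],s[6:]  0  ''
  22  s[6:],s[22:]  1  'd'
  23  s[22:],s[18:]  2  'db'
  24  s[18:],s[4:]  2  'db'
  25  s[4:],s[26:]  1  'd'
  26  s[26:],s[1:]  2  'dc'
  27  s[1:],s[3:]  1  'd'
  28  s[3:],s[0:]  2  'dd'

n(n+1)/2 = 29·30/2 = 435
Σ LCP = 0 + 2 + 1 + 2 + 2 + 1 + 3 + 0 + 1 + 2 + 1 + 1 + 0 + 2 + 1 + 1 + 2 + 3 + 4 + 1 + 2 + 0 + 1 + 2 + 2 + 1 + 2 + 1 + 2 = 43
distinct = 435 − 43 = 392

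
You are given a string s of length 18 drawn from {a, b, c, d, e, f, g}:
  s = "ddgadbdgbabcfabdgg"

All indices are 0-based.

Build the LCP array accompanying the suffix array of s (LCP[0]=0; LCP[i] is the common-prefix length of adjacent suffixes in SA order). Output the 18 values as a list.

sorted suffixes:
  #0 SA[0]=9  'abcfabdgg'
  #1 SA[1]=13  'abdgg'
  #2 SA[2]=3  'adbdgbabcfabdgg'
  #3 SA[3]=8  'babcfabdgg'
  #4 SA[4]=10  'bcfabdgg'
  #5 SA[5]=5  'bdgbabcfabdgg'
  #6 SA[6]=14  'bdgg'
  #7 SA[7]=11  'cfabdgg'
  #8 SA[8]=4  'dbdgbabcfabdgg'
  #9 SA[9]=0  'ddgadbdgbabcfabdgg'
  #10 SA[10]=1  'dgadbdgbabcfabdgg'
  #11 SA[11]=6  'dgbabcfabdgg'
  #12 SA[12]=15  'dgg'
  #13 SA[13]=12  'fabdgg'
  #14 SA[14]=17  'g'
  #15 SA[15]=2  'gadbdgbabcfabdgg'
  #16 SA[16]=7  'gbabcfabdgg'
  #17 SA[17]=16  'gg'

SA = [9, 13, 3, 8, 10, 5, 14, 11, 4, 0, 1, 6, 15, 12, 17, 2, 7, 16]
rank  pair      lcp
   1  s[9:],s[13:]  2  'ab'
   2  s[13:],s[3:]  1  'a'
   3  s[3:],s[8:]  0  ''
   4  s[8:],s[10:]  1  'b'
   5  s[10:],s[5:]  1  'b'
   6  s[5:],s[14:]  3  'bdg'
   7  s[14:],s[11:]  0  ''
   8  s[11:],s[4:]  0  ''
   9  s[4:],s[0:]  1  'd'
  10  s[0:],s[1:]  1  'd'
  11  s[1:],s[6:]  2  'dg'
  12  s[6:],s[15:]  2  'dg'
  13  s[15:],s[12:]  0  ''
  14  s[12:],s[17:]  0  ''
  15  s[17:],s[2:]  1  'g'
  16  s[2:],s[7:]  1  'g'
  17  s[7:],s[16:]  1  'g'

[0, 2, 1, 0, 1, 1, 3, 0, 0, 1, 1, 2, 2, 0, 0, 1, 1, 1]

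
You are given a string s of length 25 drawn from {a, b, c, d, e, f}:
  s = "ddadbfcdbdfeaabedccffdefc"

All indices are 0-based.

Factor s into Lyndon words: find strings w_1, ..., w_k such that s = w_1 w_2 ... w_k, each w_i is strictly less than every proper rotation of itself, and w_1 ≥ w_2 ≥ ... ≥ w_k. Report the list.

["d", "d", "adbfcdbdfe", "aabedccffdefc"]

emit factor 1: 'd' (i=0, period=1)
emit factor 2: 'd' (i=1, period=1)
emit factor 3: 'adbfcdbdfe' (i=2, period=10)
emit factor 4: 'aabedccffdefc' (i=12, period=13)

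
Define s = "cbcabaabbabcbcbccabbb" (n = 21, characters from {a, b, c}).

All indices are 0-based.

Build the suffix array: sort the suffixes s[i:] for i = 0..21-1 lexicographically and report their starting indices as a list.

rank→(start, suffix):
  0 → (5, 'aabbabcbcbccabbb')
  1 → (3, 'abaabbabcbcbccabbb')
  2 → (6, 'abbabcbcbccabbb')
  3 → (17, 'abbb')
  4 → (9, 'abcbcbccabbb')
  5 → (20, 'b')
  6 → (4, 'baabbabcbcbccabbb')
  7 → (8, 'babcbcbccabbb')
  8 → (19, 'bb')
  9 → (7, 'bbabcbcbccabbb')
  10 → (18, 'bbb')
  11 → (1, 'bcabaabbabcbcbccabbb')
  12 → (10, 'bcbcbccabbb')
  13 → (12, 'bcbccabbb')
  14 → (14, 'bccabbb')
  15 → (2, 'cabaabbabcbcbccabbb')
  16 → (16, 'cabbb')
  17 → (0, 'cbcabaabbabcbcbccabbb')
  18 → (11, 'cbcbccabbb')
  19 → (13, 'cbccabbb')
  20 → (15, 'ccabbb')

[5, 3, 6, 17, 9, 20, 4, 8, 19, 7, 18, 1, 10, 12, 14, 2, 16, 0, 11, 13, 15]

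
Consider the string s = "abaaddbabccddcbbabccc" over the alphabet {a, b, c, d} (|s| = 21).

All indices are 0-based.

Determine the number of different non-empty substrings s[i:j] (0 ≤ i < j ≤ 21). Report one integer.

200

rank→(start, suffix):
  0 → (2, 'aaddbabccddcbbabccc')
  1 → (0, 'abaaddbabccddcbbabccc')
  2 → (16, 'abccc')
  3 → (7, 'abccddcbbabccc')
  4 → (3, 'addbabccddcbbabccc')
  5 → (1, 'baaddbabccddcbbabccc')
  6 → (15, 'babccc')
  7 → (6, 'babccddcbbabccc')
  8 → (14, 'bbabccc')
  9 → (17, 'bccc')
  10 → (8, 'bccddcbbabccc')
  11 → (20, 'c')
  12 → (13, 'cbbabccc')
  13 → (19, 'cc')
  14 → (18, 'ccc')
  15 → (9, 'ccddcbbabccc')
  16 → (10, 'cddcbbabccc')
  17 → (5, 'dbabccddcbbabccc')
  18 → (12, 'dcbbabccc')
  19 → (4, 'ddbabccddcbbabccc')
  20 → (11, 'ddcbbabccc')

SA = [2, 0, 16, 7, 3, 1, 15, 6, 14, 17, 8, 20, 13, 19, 18, 9, 10, 5, 12, 4, 11]
rank  pair      lcp
   1  s[2:],s[0:]  1  'a'
   2  s[0:],s[16:]  2  'ab'
   3  s[16:],s[7:]  4  'abcc'
   4  s[7:],s[3:]  1  'a'
   5  s[3:],s[1:]  0  ''
   6  s[1:],s[15:]  2  'ba'
   7  s[15:],s[6:]  5  'babcc'
   8  s[6:],s[14:]  1  'b'
   9  s[14:],s[17:]  1  'b'
  10  s[17:],s[8:]  3  'bcc'
  11  s[8:],s[20:]  0  ''
  12  s[20:],s[13:]  1  'c'
  13  s[13:],s[19:]  1  'c'
  14  s[19:],s[18:]  2  'cc'
  15  s[18:],s[9:]  2  'cc'
  16  s[9:],s[10:]  1  'c'
  17  s[10:],s[5:]  0  ''
  18  s[5:],s[12:]  1  'd'
  19  s[12:],s[4:]  1  'd'
  20  s[4:],s[11:]  2  'dd'

n(n+1)/2 = 21·22/2 = 231
Σ LCP = 0 + 1 + 2 + 4 + 1 + 0 + 2 + 5 + 1 + 1 + 3 + 0 + 1 + 1 + 2 + 2 + 1 + 0 + 1 + 1 + 2 = 31
distinct = 231 − 31 = 200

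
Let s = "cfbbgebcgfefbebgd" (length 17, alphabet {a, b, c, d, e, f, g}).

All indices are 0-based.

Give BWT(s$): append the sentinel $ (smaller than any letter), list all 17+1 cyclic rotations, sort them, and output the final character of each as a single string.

rank  rotation            last
    0  $cfbbgebcgfefbebgd  d
    1  bbgebcgfefbebgd$cf  f
    2  bcgfefbebgd$cfbbge  e
    3  bebgd$cfbbgebcgfef  f
    4  bgd$cfbbgebcgfefbe  e
    5  bgebcgfefbebgd$cfb  b
    6  cfbbgebcgfefbebgd$  $
    7  cgfefbebgd$cfbbgeb  b
    8  d$cfbbgebcgfefbebg  g
    9  ebcgfefbebgd$cfbbg  g
   10  ebgd$cfbbgebcgfefb  b
   11  efbebgd$cfbbgebcgf  f
   12  fbbgebcgfefbebgd$c  c
   13  fbebgd$cfbbgebcgfe  e
   14  fefbebgd$cfbbgebcg  g
   15  gd$cfbbgebcgfefbeb  b
   16  gebcgfefbebgd$cfbb  b
   17  gfefbebgd$cfbbgebc  c

dfefeb$bggbfcegbbc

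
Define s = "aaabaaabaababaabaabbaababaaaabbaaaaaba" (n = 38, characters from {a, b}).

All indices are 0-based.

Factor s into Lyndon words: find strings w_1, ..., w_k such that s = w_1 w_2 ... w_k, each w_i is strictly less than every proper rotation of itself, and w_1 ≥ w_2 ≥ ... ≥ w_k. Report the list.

emit factor 1: 'aaabaaabaababaabaabbaabab' (i=0, period=25)
emit factor 2: 'aaaabb' (i=25, period=6)
emit factor 3: 'aaaaab' (i=31, period=6)
emit factor 4: 'a' (i=37, period=1)

["aaabaaabaababaabaabbaabab", "aaaabb", "aaaaab", "a"]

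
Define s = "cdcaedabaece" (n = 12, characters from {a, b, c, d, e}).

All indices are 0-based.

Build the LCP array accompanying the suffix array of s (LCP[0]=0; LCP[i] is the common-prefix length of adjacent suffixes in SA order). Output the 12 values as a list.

[0, 1, 2, 0, 0, 1, 1, 0, 1, 0, 1, 1]

rank→(start, suffix):
  0 → (6, 'abaece')
  1 → (8, 'aece')
  2 → (3, 'aedabaece')
  3 → (7, 'baece')
  4 → (2, 'caedabaece')
  5 → (0, 'cdcaedabaece')
  6 → (10, 'ce')
  7 → (5, 'dabaece')
  8 → (1, 'dcaedabaece')
  9 → (11, 'e')
  10 → (9, 'ece')
  11 → (4, 'edabaece')

SA = [6, 8, 3, 7, 2, 0, 10, 5, 1, 11, 9, 4]
[i] adj suffixes → lcp
  [1] 6/8 → 1 ('a')
  [2] 8/3 → 2 ('ae')
  [3] 3/7 → 0 ('')
  [4] 7/2 → 0 ('')
  [5] 2/0 → 1 ('c')
  [6] 0/10 → 1 ('c')
  [7] 10/5 → 0 ('')
  [8] 5/1 → 1 ('d')
  [9] 1/11 → 0 ('')
  [10] 11/9 → 1 ('e')
  [11] 9/4 → 1 ('e')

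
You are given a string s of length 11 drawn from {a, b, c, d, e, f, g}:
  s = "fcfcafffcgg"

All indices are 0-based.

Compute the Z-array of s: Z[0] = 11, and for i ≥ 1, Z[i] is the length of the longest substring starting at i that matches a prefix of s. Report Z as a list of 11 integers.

Z[0]=11
i=1: i≥r, start 0; Z[1]=0
i=2: i≥r, start 0; Z[2]=2 scan→box=[2,4)
i=3: min(r-i=1, Z[1]=0)=0; Z[3]=0
i=4: i≥r, start 0; Z[4]=0
i=5: i≥r, start 0; Z[5]=1 scan→box=[5,6)
i=6: i≥r, start 0; Z[6]=1 scan→box=[6,7)
i=7: i≥r, start 0; Z[7]=2 scan→box=[7,9)
i=8: min(r-i=1, Z[1]=0)=0; Z[8]=0
i=9: i≥r, start 0; Z[9]=0
i=10: i≥r, start 0; Z[10]=0

[11, 0, 2, 0, 0, 1, 1, 2, 0, 0, 0]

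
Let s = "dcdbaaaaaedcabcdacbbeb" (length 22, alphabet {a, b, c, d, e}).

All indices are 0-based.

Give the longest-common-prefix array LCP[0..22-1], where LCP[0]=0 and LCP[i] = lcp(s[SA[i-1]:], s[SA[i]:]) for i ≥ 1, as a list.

rank | idx | suffix
   0 |   4 | aaaaaedcabcdacbbeb
   1 |   5 | aaaaedcabcdacbbeb
   2 |   6 | aaaedcabcdacbbeb
   3 |   7 | aaedcabcdacbbeb
   4 |  12 | abcdacbbeb
   5 |  16 | acbbeb
   6 |   8 | aedcabcdacbbeb
   7 |  21 | b
   8 |   3 | baaaaaedcabcdacbbeb
   9 |  18 | bbeb
  10 |  13 | bcdacbbeb
  11 |  19 | beb
  12 |  11 | cabcdacbbeb
  13 |  17 | cbbeb
  14 |  14 | cdacbbeb
  15 |   1 | cdbaaaaaedcabcdacbbeb
  16 |  15 | dacbbeb
  17 |   2 | dbaaaaaedcabcdacbbeb
  18 |  10 | dcabcdacbbeb
  19 |   0 | dcdbaaaaaedcabcdacbbeb
  20 |  20 | eb
  21 |   9 | edcabcdacbbeb

SA = [4, 5, 6, 7, 12, 16, 8, 21, 3, 18, 13, 19, 11, 17, 14, 1, 15, 2, 10, 0, 20, 9]
[i] adj suffixes → lcp
  [1] 4/5 → 4 ('aaaa')
  [2] 5/6 → 3 ('aaa')
  [3] 6/7 → 2 ('aa')
  [4] 7/12 → 1 ('a')
  [5] 12/16 → 1 ('a')
  [6] 16/8 → 1 ('a')
  [7] 8/21 → 0 ('')
  [8] 21/3 → 1 ('b')
  [9] 3/18 → 1 ('b')
  [10] 18/13 → 1 ('b')
  [11] 13/19 → 1 ('b')
  [12] 19/11 → 0 ('')
  [13] 11/17 → 1 ('c')
  [14] 17/14 → 1 ('c')
  [15] 14/1 → 2 ('cd')
  [16] 1/15 → 0 ('')
  [17] 15/2 → 1 ('d')
  [18] 2/10 → 1 ('d')
  [19] 10/0 → 2 ('dc')
  [20] 0/20 → 0 ('')
  [21] 20/9 → 1 ('e')

[0, 4, 3, 2, 1, 1, 1, 0, 1, 1, 1, 1, 0, 1, 1, 2, 0, 1, 1, 2, 0, 1]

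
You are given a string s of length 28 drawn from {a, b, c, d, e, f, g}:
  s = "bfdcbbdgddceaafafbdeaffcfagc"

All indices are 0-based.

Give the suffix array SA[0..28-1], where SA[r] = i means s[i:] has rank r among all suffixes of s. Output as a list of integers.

[12, 13, 15, 20, 25, 4, 17, 5, 0, 27, 3, 10, 23, 2, 9, 8, 18, 6, 11, 19, 14, 24, 16, 22, 1, 21, 26, 7]

sorted suffixes:
  #0 SA[0]=12  'aafafbdeaffcfagc'
  #1 SA[1]=13  'afafbdeaffcfagc'
  #2 SA[2]=15  'afbdeaffcfagc'
  #3 SA[3]=20  'affcfagc'
  #4 SA[4]=25  'agc'
  #5 SA[5]=4  'bbdgddceaafafbdeaffcfagc'
  #6 SA[6]=17  'bdeaffcfagc'
  #7 SA[7]=5  'bdgddceaafafbdeaffcfagc'
  #8 SA[8]=0  'bfdcbbdgddceaafafbdeaffcfagc'
  #9 SA[9]=27  'c'
  #10 SA[10]=3  'cbbdgddceaafafbdeaffcfagc'
  #11 SA[11]=10  'ceaafafbdeaffcfagc'
  #12 SA[12]=23  'cfagc'
  #13 SA[13]=2  'dcbbdgddceaafafbdeaffcfagc'
  #14 SA[14]=9  'dceaafafbdeaffcfagc'
  #15 SA[15]=8  'ddceaafafbdeaffcfagc'
  #16 SA[16]=18  'deaffcfagc'
  #17 SA[17]=6  'dgddceaafafbdeaffcfagc'
  #18 SA[18]=11  'eaafafbdeaffcfagc'
  #19 SA[19]=19  'eaffcfagc'
  #20 SA[20]=14  'fafbdeaffcfagc'
  #21 SA[21]=24  'fagc'
  #22 SA[22]=16  'fbdeaffcfagc'
  #23 SA[23]=22  'fcfagc'
  #24 SA[24]=1  'fdcbbdgddceaafafbdeaffcfagc'
  #25 SA[25]=21  'ffcfagc'
  #26 SA[26]=26  'gc'
  #27 SA[27]=7  'gddceaafafbdeaffcfagc'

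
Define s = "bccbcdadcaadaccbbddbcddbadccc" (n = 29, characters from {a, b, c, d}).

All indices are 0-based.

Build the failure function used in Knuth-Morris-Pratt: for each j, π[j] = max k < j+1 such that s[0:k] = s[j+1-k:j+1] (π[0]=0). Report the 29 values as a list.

[0, 0, 0, 1, 2, 0, 0, 0, 0, 0, 0, 0, 0, 0, 0, 1, 1, 0, 0, 1, 2, 0, 0, 1, 0, 0, 0, 0, 0]

π[0] = 0
j=1 s[j]='c': π[1]=0 (border '')
j=2 s[j]='c': π[2]=0 (border '')
j=3 s[j]='b': π[3]=1 (border 'b')
j=4 s[j]='c': π[4]=2 (border 'bc')
j=5 s[j]='d': k: 2→0; π[5]=0 (border '')
j=6 s[j]='a': π[6]=0 (border '')
j=7 s[j]='d': π[7]=0 (border '')
j=8 s[j]='c': π[8]=0 (border '')
j=9 s[j]='a': π[9]=0 (border '')
j=10 s[j]='a': π[10]=0 (border '')
j=11 s[j]='d': π[11]=0 (border '')
j=12 s[j]='a': π[12]=0 (border '')
j=13 s[j]='c': π[13]=0 (border '')
j=14 s[j]='c': π[14]=0 (border '')
j=15 s[j]='b': π[15]=1 (border 'b')
j=16 s[j]='b': k: 1→0; π[16]=1 (border 'b')
j=17 s[j]='d': k: 1→0; π[17]=0 (border '')
j=18 s[j]='d': π[18]=0 (border '')
j=19 s[j]='b': π[19]=1 (border 'b')
j=20 s[j]='c': π[20]=2 (border 'bc')
j=21 s[j]='d': k: 2→0; π[21]=0 (border '')
j=22 s[j]='d': π[22]=0 (border '')
j=23 s[j]='b': π[23]=1 (border 'b')
j=24 s[j]='a': k: 1→0; π[24]=0 (border '')
j=25 s[j]='d': π[25]=0 (border '')
j=26 s[j]='c': π[26]=0 (border '')
j=27 s[j]='c': π[27]=0 (border '')
j=28 s[j]='c': π[28]=0 (border '')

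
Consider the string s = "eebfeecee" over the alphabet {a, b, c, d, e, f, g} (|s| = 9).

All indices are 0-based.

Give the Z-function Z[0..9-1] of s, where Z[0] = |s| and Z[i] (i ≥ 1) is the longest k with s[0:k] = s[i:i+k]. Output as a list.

[9, 1, 0, 0, 2, 1, 0, 2, 1]

Z[0]=9
i=1: outside box; Z[1]=1 extend→box=[1,2)
i=2: outside box; Z[2]=0
i=3: outside box; Z[3]=0
i=4: outside box; Z[4]=2 extend→box=[4,6)
i=5: min(r-i=1, Z[1]=1)=1; Z[5]=1
i=6: outside box; Z[6]=0
i=7: outside box; Z[7]=2 extend→box=[7,9)
i=8: min(r-i=1, Z[1]=1)=1; Z[8]=1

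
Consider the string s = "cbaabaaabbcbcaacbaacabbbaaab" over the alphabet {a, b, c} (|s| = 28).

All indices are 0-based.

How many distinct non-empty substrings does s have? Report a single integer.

349

rank→(start, suffix):
  0 → (24, 'aaab')
  1 → (5, 'aaabbcbcaacbaacabbbaaab')
  2 → (25, 'aab')
  3 → (2, 'aabaaabbcbcaacbaacabbbaaab')
  4 → (6, 'aabbcbcaacbaacabbbaaab')
  5 → (17, 'aacabbbaaab')
  6 → (13, 'aacbaacabbbaaab')
  7 → (26, 'ab')
  8 → (3, 'abaaabbcbcaacbaacabbbaaab')
  9 → (20, 'abbbaaab')
  10 → (7, 'abbcbcaacbaacabbbaaab')
  11 → (18, 'acabbbaaab')
  12 → (14, 'acbaacabbbaaab')
  13 → (27, 'b')
  14 → (23, 'baaab')
  15 → (4, 'baaabbcbcaacbaacabbbaaab')
  16 → (1, 'baabaaabbcbcaacbaacabbbaaab')
  17 → (16, 'baacabbbaaab')
  18 → (22, 'bbaaab')
  19 → (21, 'bbbaaab')
  20 → (8, 'bbcbcaacbaacabbbaaab')
  21 → (11, 'bcaacbaacabbbaaab')
  22 → (9, 'bcbcaacbaacabbbaaab')
  23 → (12, 'caacbaacabbbaaab')
  24 → (19, 'cabbbaaab')
  25 → (0, 'cbaabaaabbcbcaacbaacabbbaaab')
  26 → (15, 'cbaacabbbaaab')
  27 → (10, 'cbcaacbaacabbbaaab')

SA = [24, 5, 25, 2, 6, 17, 13, 26, 3, 20, 7, 18, 14, 27, 23, 4, 1, 16, 22, 21, 8, 11, 9, 12, 19, 0, 15, 10]
i: (SA[i-1],SA[i]) lcp shared
  1: (24,5) 4 'aaab'
  2: (5,25) 2 'aa'
  3: (25,2) 3 'aab'
  4: (2,6) 3 'aab'
  5: (6,17) 2 'aa'
  6: (17,13) 3 'aac'
  7: (13,26) 1 'a'
  8: (26,3) 2 'ab'
  9: (3,20) 2 'ab'
  10: (20,7) 3 'abb'
  11: (7,18) 1 'a'
  12: (18,14) 2 'ac'
  13: (14,27) 0 ''
  14: (27,23) 1 'b'
  15: (23,4) 5 'baaab'
  16: (4,1) 3 'baa'
  17: (1,16) 3 'baa'
  18: (16,22) 1 'b'
  19: (22,21) 2 'bb'
  20: (21,8) 2 'bb'
  21: (8,11) 1 'b'
  22: (11,9) 2 'bc'
  23: (9,12) 0 ''
  24: (12,19) 2 'ca'
  25: (19,0) 1 'c'
  26: (0,15) 4 'cbaa'
  27: (15,10) 2 'cb'

n(n+1)/2 = 28·29/2 = 406
Σ LCP = 0 + 4 + 2 + 3 + 3 + 2 + 3 + 1 + 2 + 2 + 3 + 1 + 2 + 0 + 1 + 5 + 3 + 3 + 1 + 2 + 2 + 1 + 2 + 0 + 2 + 1 + 4 + 2 = 57
distinct = 406 − 57 = 349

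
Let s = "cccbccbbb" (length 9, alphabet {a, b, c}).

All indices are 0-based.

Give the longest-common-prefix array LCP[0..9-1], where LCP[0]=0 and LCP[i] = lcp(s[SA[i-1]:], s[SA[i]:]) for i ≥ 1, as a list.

[0, 1, 2, 1, 0, 2, 1, 3, 2]

rank→(start, suffix):
  0 → (8, 'b')
  1 → (7, 'bb')
  2 → (6, 'bbb')
  3 → (3, 'bccbbb')
  4 → (5, 'cbbb')
  5 → (2, 'cbccbbb')
  6 → (4, 'ccbbb')
  7 → (1, 'ccbccbbb')
  8 → (0, 'cccbccbbb')

SA = [8, 7, 6, 3, 5, 2, 4, 1, 0]
rank  pair      lcp
   1  s[8:],s[7:]  1  'b'
   2  s[7:],s[6:]  2  'bb'
   3  s[6:],s[3:]  1  'b'
   4  s[3:],s[5:]  0  ''
   5  s[5:],s[2:]  2  'cb'
   6  s[2:],s[4:]  1  'c'
   7  s[4:],s[1:]  3  'ccb'
   8  s[1:],s[0:]  2  'cc'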